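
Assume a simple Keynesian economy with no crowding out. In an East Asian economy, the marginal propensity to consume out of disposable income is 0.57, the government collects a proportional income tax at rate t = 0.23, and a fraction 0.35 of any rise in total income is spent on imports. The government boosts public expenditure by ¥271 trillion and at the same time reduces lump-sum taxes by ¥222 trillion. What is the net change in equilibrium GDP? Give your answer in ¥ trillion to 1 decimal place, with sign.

Expenditure multiplier = 1/(1 − c(1−t) + m) = 1/(1 − 0.57×0.77 + 0.35) = 1/0.9111 ≈ 1.098.
ΔG contributes k·ΔG = (+¥271 trillion) / 0.9111 ≈ +¥297.4 trillion.
ΔT of −¥222 trillion changes first-round spending by −c·ΔT = +¥126.54 trillion, contributing k·(−c·ΔT) = (+¥126.54 trillion) / 0.9111 ≈ +¥138.9 trillion.
Net ΔY = k(ΔG − c·ΔT) = (+¥397.54 trillion) / 0.9111 ≈ +¥436.3 trillion.

+¥436.3 trillion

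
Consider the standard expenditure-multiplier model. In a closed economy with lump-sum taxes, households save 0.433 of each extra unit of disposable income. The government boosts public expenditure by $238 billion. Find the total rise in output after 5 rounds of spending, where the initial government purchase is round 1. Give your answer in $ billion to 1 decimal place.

$517.4 billion

MPC = 1 − MPS = 1 − 0.433 = 0.567.
Round 1 adds ΔG = $238 billion; each later round is MPC = 0.567 times the previous.
After 5 rounds: 238 + 134.946 + 76.514382 + 43.383654594 + 24.598532154798 = ΔG·(1 − c^5)/(1 − c) = 238 × (1 − 0.058602385427607)/0.433 ≈ $517.4 billion.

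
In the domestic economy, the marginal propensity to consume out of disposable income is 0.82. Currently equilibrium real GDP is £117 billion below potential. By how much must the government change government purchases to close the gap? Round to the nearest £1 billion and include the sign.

Spending multiplier = 1/(1 − MPC) = 1/(1 − 0.82) = 1/0.18 ≈ 5.556.
Need ΔY = +£117 billion, so ΔG = ΔY/k = (+£117 billion) × 0.18 ≈ +£21 billion.
The government should increase government purchases by £21 billion.

+£21 billion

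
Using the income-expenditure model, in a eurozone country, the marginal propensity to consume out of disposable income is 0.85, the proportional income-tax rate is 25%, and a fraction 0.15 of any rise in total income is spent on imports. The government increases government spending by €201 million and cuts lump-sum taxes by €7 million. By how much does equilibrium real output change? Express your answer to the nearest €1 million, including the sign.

Expenditure multiplier = 1/(1 − c(1−t) + m) = 1/(1 − 0.85×0.75 + 0.15) = 1/0.5125 ≈ 1.951.
ΔG contributes k·ΔG = (+€201 million) / 0.5125 ≈ +€392.2 million.
ΔT of −€7 million changes first-round spending by −c·ΔT = +€5.95 million, contributing k·(−c·ΔT) = (+€5.95 million) / 0.5125 ≈ +€11.6 million.
Net ΔY = k(ΔG − c·ΔT) = (+€206.95 million) / 0.5125 ≈ +€404 million.

+€404 million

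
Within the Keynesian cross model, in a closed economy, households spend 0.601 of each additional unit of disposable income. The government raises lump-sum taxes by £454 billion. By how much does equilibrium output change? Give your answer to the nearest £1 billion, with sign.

−£684 billion

A lump-sum tax change of +£454 billion shifts disposable income by −£454 billion; first-round consumption changes by −c × ΔT = −0.601 × (+£454 billion) = −£272.854 billion.
Expenditure multiplier = 1/(1 − MPC) = 1/(1 − 0.601) = 1/0.399 ≈ 2.506.
The tax multiplier is −c × k ≈ −1.506, so ΔY = k × (−c·ΔT) = (−£272.854 billion) / 0.399 ≈ −£684 billion.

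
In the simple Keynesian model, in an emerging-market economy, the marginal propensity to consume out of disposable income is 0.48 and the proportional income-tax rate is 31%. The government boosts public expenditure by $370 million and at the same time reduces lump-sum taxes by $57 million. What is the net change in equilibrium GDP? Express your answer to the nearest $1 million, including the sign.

+$594 million

Expenditure multiplier = 1/(1 − c(1−t)) = 1/(1 − 0.48×0.69) = 1/0.6688 ≈ 1.495.
ΔG contributes k·ΔG = (+$370 million) / 0.6688 ≈ +$553.2 million.
ΔT of −$57 million changes first-round spending by −c·ΔT = +$27.36 million, contributing k·(−c·ΔT) = (+$27.36 million) / 0.6688 ≈ +$40.9 million.
Net ΔY = k(ΔG − c·ΔT) = (+$397.36 million) / 0.6688 ≈ +$594 million.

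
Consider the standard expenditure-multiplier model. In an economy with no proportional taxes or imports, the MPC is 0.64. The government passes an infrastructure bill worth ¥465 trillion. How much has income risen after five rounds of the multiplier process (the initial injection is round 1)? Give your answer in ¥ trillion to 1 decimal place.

Round 1 adds ΔG = ¥465 trillion; each later round is MPC = 0.64 times the previous.
After 5 rounds: 465 + 297.6 + 190.464 + 121.89696 + 78.0140544 = ΔG·(1 − c^5)/(1 − c) = 465 × (1 − 0.1073741824)/0.36 ≈ ¥1,153 trillion.

¥1,153.0 trillion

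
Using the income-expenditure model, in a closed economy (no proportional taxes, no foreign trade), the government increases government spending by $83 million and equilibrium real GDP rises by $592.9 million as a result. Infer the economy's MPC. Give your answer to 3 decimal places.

Implied spending multiplier k = ΔY/ΔG = 592.9/83 ≈ 7.1434.
Since k = 1/(1 − MPC), MPC = 1 − 1/k = 1 − ΔG/ΔY = 1 − 83/592.9 ≈ 0.860.

0.860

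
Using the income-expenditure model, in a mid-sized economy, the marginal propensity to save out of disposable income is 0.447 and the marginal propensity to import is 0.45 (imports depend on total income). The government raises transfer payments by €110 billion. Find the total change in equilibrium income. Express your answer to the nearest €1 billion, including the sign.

+€68 billion

MPC = 1 − MPS = 1 − 0.447 = 0.553.
The transfer change shifts disposable income by +€110 billion, so first-round consumption changes by c·ΔTR = 0.553 × (+€110 billion) = +€60.83 billion.
Expenditure multiplier = 1/(1 − c + m) = 1/(1 − 0.553 + 0.45) = 1/0.897 ≈ 1.115.
The transfer multiplier is c × k ≈ 0.616, so ΔY = k × (c·ΔTR) = (+€60.83 billion) / 0.897 ≈ +€68 billion.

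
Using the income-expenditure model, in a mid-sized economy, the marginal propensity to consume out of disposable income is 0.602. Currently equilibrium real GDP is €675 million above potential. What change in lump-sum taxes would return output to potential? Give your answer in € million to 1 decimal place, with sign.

Spending multiplier = 1/(1 − MPC) = 1/(1 − 0.602) = 1/0.398 ≈ 2.513.
Tax multiplier = −c·k = −0.602/0.398 ≈ −1.513. Need ΔY = −€675 million, so ΔT = ΔY/(−c·k) = −(−€675 million) × 0.398 / 0.602 ≈ +€446.3 million.
The government should raise lump-sum taxes by €446.3 million.

+€446.3 million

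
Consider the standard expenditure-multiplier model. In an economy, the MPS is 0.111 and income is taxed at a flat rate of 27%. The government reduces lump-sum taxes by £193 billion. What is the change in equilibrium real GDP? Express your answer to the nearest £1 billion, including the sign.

MPC = 1 − MPS = 1 − 0.111 = 0.889.
A lump-sum tax change of −£193 billion shifts disposable income by +£193 billion; first-round consumption changes by −c × ΔT = −0.889 × (−£193 billion) = +£171.577 billion.
Expenditure multiplier = 1/(1 − c(1−t)) = 1/(1 − 0.889×0.73) = 1/0.35103 ≈ 2.849.
The tax multiplier is −c × k ≈ −2.533, so ΔY = k × (−c·ΔT) = (+£171.577 billion) / 0.35103 ≈ +£489 billion.

+£489 billion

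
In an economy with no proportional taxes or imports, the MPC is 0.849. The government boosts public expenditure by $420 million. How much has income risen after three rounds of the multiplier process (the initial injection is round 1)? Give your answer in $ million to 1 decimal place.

Round 1 adds ΔG = $420 million; each later round is MPC = 0.849 times the previous.
After 3 rounds: 420 + 356.58 + 302.73642 = ΔG·(1 − c^3)/(1 − c) = 420 × (1 − 0.611960049)/0.151 ≈ $1,079.3 million.

$1,079.3 million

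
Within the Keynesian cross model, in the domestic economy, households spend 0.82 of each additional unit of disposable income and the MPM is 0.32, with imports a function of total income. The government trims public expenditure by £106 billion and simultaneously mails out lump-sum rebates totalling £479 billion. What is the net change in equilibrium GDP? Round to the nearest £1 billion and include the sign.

+£574 billion

Expenditure multiplier = 1/(1 − c + m) = 1/(1 − 0.82 + 0.32) = 1/0.5 = 2.
ΔG contributes k·ΔG = (−£106 billion) / 0.5 = −£212 billion.
ΔT of −£479 billion changes first-round spending by −c·ΔT = +£392.78 billion, contributing k·(−c·ΔT) = (+£392.78 billion) / 0.5 ≈ +£785.6 billion.
Net ΔY = k(ΔG − c·ΔT) = (+£286.78 billion) / 0.5 ≈ +£574 billion.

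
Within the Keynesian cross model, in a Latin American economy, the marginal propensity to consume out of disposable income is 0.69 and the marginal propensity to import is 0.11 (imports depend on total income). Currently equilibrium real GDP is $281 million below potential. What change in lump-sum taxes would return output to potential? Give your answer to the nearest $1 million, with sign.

Spending multiplier = 1/(1 − c + m) = 1/(1 − 0.69 + 0.11) = 1/0.42 ≈ 2.381.
Tax multiplier = −c·k = −0.69/0.42 ≈ −1.643. Need ΔY = +$281 million, so ΔT = ΔY/(−c·k) = −(+$281 million) × 0.42 / 0.69 ≈ −$171 million.
The government should cut lump-sum taxes by $171 million.

−$171 million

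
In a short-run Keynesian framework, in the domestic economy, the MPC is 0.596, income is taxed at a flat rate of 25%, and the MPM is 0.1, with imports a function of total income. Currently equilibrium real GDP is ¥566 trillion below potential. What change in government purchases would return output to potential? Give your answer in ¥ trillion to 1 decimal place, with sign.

+¥369.6 trillion

Spending multiplier = 1/(1 − c(1−t) + m) = 1/(1 − 0.596×0.75 + 0.1) = 1/0.653 ≈ 1.531.
Need ΔY = +¥566 trillion, so ΔG = ΔY/k = (+¥566 trillion) × 0.653 ≈ +¥369.6 trillion.
The government should increase government purchases by ¥369.6 trillion.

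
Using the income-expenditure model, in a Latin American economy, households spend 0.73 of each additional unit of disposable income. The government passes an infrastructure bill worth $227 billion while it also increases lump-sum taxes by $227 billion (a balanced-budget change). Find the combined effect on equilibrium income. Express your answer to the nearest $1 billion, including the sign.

+$227 billion

Expenditure multiplier = 1/(1 − MPC) = 1/(1 − 0.73) = 1/0.27 ≈ 3.704.
ΔG contributes k·ΔG = (+$227 billion) / 0.27 ≈ +$840.7 billion.
ΔT of +$227 billion changes first-round spending by −c·ΔT = −$165.71 billion, contributing k·(−c·ΔT) = (−$165.71 billion) / 0.27 ≈ −$613.7 billion.
With ΔG = ΔT and no other leakages, the balanced-budget multiplier is 1, so ΔY = ΔG = +$227 billion.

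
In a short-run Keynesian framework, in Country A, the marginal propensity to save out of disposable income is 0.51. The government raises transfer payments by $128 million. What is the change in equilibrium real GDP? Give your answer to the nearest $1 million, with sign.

MPC = 1 − MPS = 1 − 0.51 = 0.49.
The transfer change shifts disposable income by +$128 million, so first-round consumption changes by c·ΔTR = 0.49 × (+$128 million) = +$62.72 million.
Expenditure multiplier = 1/(1 − MPC) = 1/(1 − 0.49) = 1/0.51 ≈ 1.961.
The transfer multiplier is c × k ≈ 0.961, so ΔY = k × (c·ΔTR) = (+$62.72 million) / 0.51 ≈ +$123 million.

+$123 million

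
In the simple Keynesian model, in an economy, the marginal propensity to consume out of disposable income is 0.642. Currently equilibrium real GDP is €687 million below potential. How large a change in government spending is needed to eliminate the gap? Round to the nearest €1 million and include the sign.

Spending multiplier = 1/(1 − MPC) = 1/(1 − 0.642) = 1/0.358 ≈ 2.793.
Need ΔY = +€687 million, so ΔG = ΔY/k = (+€687 million) × 0.358 ≈ +€246 million.
The government should increase government spending by €246 million.

+€246 million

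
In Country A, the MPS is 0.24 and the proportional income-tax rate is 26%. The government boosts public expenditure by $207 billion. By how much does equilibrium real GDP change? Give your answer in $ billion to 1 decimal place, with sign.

+$473.0 billion

MPC = 1 − MPS = 1 − 0.24 = 0.76.
Expenditure multiplier = 1/(1 − c(1−t)) = 1/(1 − 0.76×0.74) = 1/0.4376 ≈ 2.285.
ΔY = k × ΔG = (+$207 billion) / 0.4376 ≈ +$473 billion.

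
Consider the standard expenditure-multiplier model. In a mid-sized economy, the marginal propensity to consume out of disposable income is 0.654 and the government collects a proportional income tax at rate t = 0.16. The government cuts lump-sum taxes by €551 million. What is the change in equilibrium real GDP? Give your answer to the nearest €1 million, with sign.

+€800 million

A lump-sum tax change of −€551 million shifts disposable income by +€551 million; first-round consumption changes by −c × ΔT = −0.654 × (−€551 million) = +€360.354 million.
Expenditure multiplier = 1/(1 − c(1−t)) = 1/(1 − 0.654×0.84) = 1/0.45064 ≈ 2.219.
The tax multiplier is −c × k ≈ −1.451, so ΔY = k × (−c·ΔT) = (+€360.354 million) / 0.45064 ≈ +€800 million.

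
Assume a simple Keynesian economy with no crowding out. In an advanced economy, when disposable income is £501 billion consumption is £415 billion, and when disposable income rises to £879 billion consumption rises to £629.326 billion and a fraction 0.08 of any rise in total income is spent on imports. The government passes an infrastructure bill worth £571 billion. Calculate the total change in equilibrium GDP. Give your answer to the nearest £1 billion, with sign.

MPC = ΔC/ΔYd = (629.326 − 415)/(879 − 501) = 214.326/378 = 0.567.
Spending multiplier = 1/(1 − c + m) = 1/(1 − 0.567 + 0.08) = 1/0.513 ≈ 1.949.
ΔY = k × ΔG = (+£571 billion) / 0.513 ≈ +£1,113 billion.

+£1,113 billion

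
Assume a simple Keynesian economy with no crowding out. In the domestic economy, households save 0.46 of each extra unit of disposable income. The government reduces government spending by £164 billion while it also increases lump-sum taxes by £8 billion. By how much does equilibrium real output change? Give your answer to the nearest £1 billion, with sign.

−£366 billion

MPC = 1 − MPS = 1 − 0.46 = 0.54.
Expenditure multiplier = 1/(1 − MPC) = 1/(1 − 0.54) = 1/0.46 ≈ 2.174.
ΔG contributes k·ΔG = (−£164 billion) / 0.46 ≈ −£356.5 billion.
ΔT of +£8 billion changes first-round spending by −c·ΔT = −£4.32 billion, contributing k·(−c·ΔT) = (−£4.32 billion) / 0.46 ≈ −£9.4 billion.
Net ΔY = k(ΔG − c·ΔT) = (−£168.32 billion) / 0.46 ≈ −£366 billion.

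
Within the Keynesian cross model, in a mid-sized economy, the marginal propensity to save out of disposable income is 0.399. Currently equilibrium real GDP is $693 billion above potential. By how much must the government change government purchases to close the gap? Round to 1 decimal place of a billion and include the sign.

MPC = 1 − MPS = 1 − 0.399 = 0.601.
Spending multiplier = 1/(1 − MPC) = 1/(1 − 0.601) = 1/0.399 ≈ 2.506.
Need ΔY = −$693 billion, so ΔG = ΔY/k = (−$693 billion) × 0.399 ≈ −$276.5 billion.
The government should cut government purchases by $276.5 billion.

−$276.5 billion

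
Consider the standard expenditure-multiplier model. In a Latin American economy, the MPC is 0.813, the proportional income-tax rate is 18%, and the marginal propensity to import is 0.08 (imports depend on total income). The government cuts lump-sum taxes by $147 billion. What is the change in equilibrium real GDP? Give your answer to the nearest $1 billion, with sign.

A lump-sum tax change of −$147 billion shifts disposable income by +$147 billion; first-round consumption changes by −c × ΔT = −0.813 × (−$147 billion) = +$119.511 billion.
Expenditure multiplier = 1/(1 − c(1−t) + m) = 1/(1 − 0.813×0.82 + 0.08) = 1/0.41334 ≈ 2.419.
The tax multiplier is −c × k ≈ −1.967, so ΔY = k × (−c·ΔT) = (+$119.511 billion) / 0.41334 ≈ +$289 billion.

+$289 billion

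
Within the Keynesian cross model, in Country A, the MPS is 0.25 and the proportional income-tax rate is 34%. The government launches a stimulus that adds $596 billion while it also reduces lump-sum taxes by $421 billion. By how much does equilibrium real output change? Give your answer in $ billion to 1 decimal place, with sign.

+$1,805.4 billion

MPC = 1 − MPS = 1 − 0.25 = 0.75.
Expenditure multiplier = 1/(1 − c(1−t)) = 1/(1 − 0.75×0.66) = 1/0.505 ≈ 1.98.
ΔG contributes k·ΔG = (+$596 billion) / 0.505 ≈ +$1,180.2 billion.
ΔT of −$421 billion changes first-round spending by −c·ΔT = +$315.75 billion, contributing k·(−c·ΔT) = (+$315.75 billion) / 0.505 ≈ +$625.2 billion.
Net ΔY = k(ΔG − c·ΔT) = (+$911.75 billion) / 0.505 ≈ +$1,805.4 billion.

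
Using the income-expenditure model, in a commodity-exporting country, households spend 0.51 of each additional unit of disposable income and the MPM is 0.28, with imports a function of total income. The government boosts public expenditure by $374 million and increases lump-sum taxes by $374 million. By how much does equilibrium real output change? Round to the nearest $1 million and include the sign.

Expenditure multiplier = 1/(1 − c + m) = 1/(1 − 0.51 + 0.28) = 1/0.77 ≈ 1.299.
ΔG contributes k·ΔG = (+$374 million) / 0.77 ≈ +$485.7 million.
ΔT of +$374 million changes first-round spending by −c·ΔT = −$190.74 million, contributing k·(−c·ΔT) = (−$190.74 million) / 0.77 ≈ −$247.7 million.
Net ΔY = k(ΔG − c·ΔT) = (+$183.26 million) / 0.77 = +$238 million.

+$238 million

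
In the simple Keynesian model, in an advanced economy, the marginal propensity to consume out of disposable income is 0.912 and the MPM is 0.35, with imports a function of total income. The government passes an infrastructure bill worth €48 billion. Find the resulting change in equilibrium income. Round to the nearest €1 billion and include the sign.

Spending multiplier = 1/(1 − c + m) = 1/(1 − 0.912 + 0.35) = 1/0.438 ≈ 2.283.
ΔY = k × ΔG = (+€48 billion) / 0.438 ≈ +€110 billion.

+€110 billion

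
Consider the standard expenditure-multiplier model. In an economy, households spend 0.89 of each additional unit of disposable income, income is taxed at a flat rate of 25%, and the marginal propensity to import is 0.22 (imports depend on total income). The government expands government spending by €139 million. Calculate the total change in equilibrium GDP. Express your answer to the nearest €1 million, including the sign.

+€252 million

Expenditure multiplier = 1/(1 − c(1−t) + m) = 1/(1 − 0.89×0.75 + 0.22) = 1/0.5525 ≈ 1.81.
ΔY = k × ΔG = (+€139 million) / 0.5525 ≈ +€252 million.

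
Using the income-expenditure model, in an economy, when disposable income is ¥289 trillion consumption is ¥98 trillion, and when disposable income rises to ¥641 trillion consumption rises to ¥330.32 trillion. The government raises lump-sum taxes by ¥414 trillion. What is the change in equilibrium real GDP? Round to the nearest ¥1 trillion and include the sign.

MPC = ΔC/ΔYd = (330.32 − 98)/(641 − 289) = 232.32/352 = 0.66.
A lump-sum tax change of +¥414 trillion shifts disposable income by −¥414 trillion; first-round consumption changes by −c × ΔT = −0.66 × (+¥414 trillion) = −¥273.24 trillion.
Expenditure multiplier = 1/(1 − MPC) = 1/(1 − 0.66) = 1/0.34 ≈ 2.941.
The tax multiplier is −c × k ≈ −1.941, so ΔY = k × (−c·ΔT) = (−¥273.24 trillion) / 0.34 ≈ −¥804 trillion.

−¥804 trillion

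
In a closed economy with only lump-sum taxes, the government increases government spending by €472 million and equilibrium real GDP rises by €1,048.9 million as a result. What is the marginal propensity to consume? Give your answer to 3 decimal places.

0.550

Implied spending multiplier k = ΔY/ΔG = 1,048.9/472 ≈ 2.2222.
Since k = 1/(1 − MPC), MPC = 1 − 1/k = 1 − ΔG/ΔY = 1 − 472/1,048.9 ≈ 0.550.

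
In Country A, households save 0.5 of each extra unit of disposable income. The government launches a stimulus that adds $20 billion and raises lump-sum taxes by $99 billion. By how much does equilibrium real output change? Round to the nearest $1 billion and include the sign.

−$59 billion

MPC = 1 − MPS = 1 − 0.5 = 0.5.
Expenditure multiplier = 1/(1 − MPC) = 1/(1 − 0.5) = 1/0.5 = 2.
ΔG contributes k·ΔG = (+$20 billion) / 0.5 = +$40 billion.
ΔT of +$99 billion changes first-round spending by −c·ΔT = −$49.5 billion, contributing k·(−c·ΔT) = (−$49.5 billion) / 0.5 = −$99 billion.
Net ΔY = k(ΔG − c·ΔT) = (−$29.5 billion) / 0.5 = −$59 billion.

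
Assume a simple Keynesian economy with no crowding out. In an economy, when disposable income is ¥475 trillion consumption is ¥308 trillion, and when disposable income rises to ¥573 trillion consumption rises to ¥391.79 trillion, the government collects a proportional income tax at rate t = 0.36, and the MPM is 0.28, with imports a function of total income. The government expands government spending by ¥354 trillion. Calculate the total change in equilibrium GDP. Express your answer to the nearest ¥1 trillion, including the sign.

MPC = ΔC/ΔYd = (391.79 − 308)/(573 − 475) = 83.79/98 = 0.855.
Government-spending multiplier = 1/(1 − c(1−t) + m) = 1/(1 − 0.855×0.64 + 0.28) = 1/0.7328 ≈ 1.365.
ΔY = k × ΔG = (+¥354 trillion) / 0.7328 ≈ +¥483 trillion.

+¥483 trillion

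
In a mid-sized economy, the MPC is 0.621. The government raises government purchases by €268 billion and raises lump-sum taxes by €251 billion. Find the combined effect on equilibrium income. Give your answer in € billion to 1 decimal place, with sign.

Expenditure multiplier = 1/(1 − MPC) = 1/(1 − 0.621) = 1/0.379 ≈ 2.639.
ΔG contributes k·ΔG = (+€268 billion) / 0.379 ≈ +€707.1 billion.
ΔT of +€251 billion changes first-round spending by −c·ΔT = −€155.871 billion, contributing k·(−c·ΔT) = (−€155.871 billion) / 0.379 ≈ −€411.3 billion.
Net ΔY = k(ΔG − c·ΔT) = (+€112.129 billion) / 0.379 ≈ +€295.9 billion.

+€295.9 billion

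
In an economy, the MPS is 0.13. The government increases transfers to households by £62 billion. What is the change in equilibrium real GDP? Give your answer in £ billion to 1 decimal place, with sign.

+£414.9 billion

MPC = 1 − MPS = 1 − 0.13 = 0.87.
The transfer change shifts disposable income by +£62 billion, so first-round consumption changes by c·ΔTR = 0.87 × (+£62 billion) = +£53.94 billion.
Expenditure multiplier = 1/(1 − MPC) = 1/(1 − 0.87) = 1/0.13 ≈ 7.692.
The transfer multiplier is c × k ≈ 6.692, so ΔY = k × (c·ΔTR) = (+£53.94 billion) / 0.13 ≈ +£414.9 billion.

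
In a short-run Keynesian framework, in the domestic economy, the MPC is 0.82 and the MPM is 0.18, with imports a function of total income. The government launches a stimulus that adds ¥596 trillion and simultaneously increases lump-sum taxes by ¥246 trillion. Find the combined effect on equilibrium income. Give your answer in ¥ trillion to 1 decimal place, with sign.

Expenditure multiplier = 1/(1 − c + m) = 1/(1 − 0.82 + 0.18) = 1/0.36 ≈ 2.778.
ΔG contributes k·ΔG = (+¥596 trillion) / 0.36 ≈ +¥1,655.6 trillion.
ΔT of +¥246 trillion changes first-round spending by −c·ΔT = −¥201.72 trillion, contributing k·(−c·ΔT) = (−¥201.72 trillion) / 0.36 ≈ −¥560.3 trillion.
Net ΔY = k(ΔG − c·ΔT) = (+¥394.28 trillion) / 0.36 ≈ +¥1,095.2 trillion.

+¥1,095.2 trillion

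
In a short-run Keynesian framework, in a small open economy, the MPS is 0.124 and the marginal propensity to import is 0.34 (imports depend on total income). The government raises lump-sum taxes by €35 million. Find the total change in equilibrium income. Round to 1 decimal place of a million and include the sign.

MPC = 1 − MPS = 1 − 0.124 = 0.876.
A lump-sum tax change of +€35 million shifts disposable income by −€35 million; first-round consumption changes by −c × ΔT = −0.876 × (+€35 million) = −€30.66 million.
Expenditure multiplier = 1/(1 − c + m) = 1/(1 − 0.876 + 0.34) = 1/0.464 ≈ 2.155.
The tax multiplier is −c × k ≈ −1.888, so ΔY = k × (−c·ΔT) = (−€30.66 million) / 0.464 ≈ −€66.1 million.

−€66.1 million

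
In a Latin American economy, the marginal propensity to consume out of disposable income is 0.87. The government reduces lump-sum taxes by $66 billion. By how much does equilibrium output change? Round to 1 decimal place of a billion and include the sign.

A lump-sum tax change of −$66 billion shifts disposable income by +$66 billion; first-round consumption changes by −c × ΔT = −0.87 × (−$66 billion) = +$57.42 billion.
Expenditure multiplier = 1/(1 − MPC) = 1/(1 − 0.87) = 1/0.13 ≈ 7.692.
The tax multiplier is −c × k ≈ −6.692, so ΔY = k × (−c·ΔT) = (+$57.42 billion) / 0.13 ≈ +$441.7 billion.

+$441.7 billion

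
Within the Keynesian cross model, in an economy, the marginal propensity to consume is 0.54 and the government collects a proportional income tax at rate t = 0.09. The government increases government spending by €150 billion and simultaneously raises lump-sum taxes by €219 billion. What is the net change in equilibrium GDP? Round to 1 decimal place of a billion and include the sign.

Expenditure multiplier = 1/(1 − c(1−t)) = 1/(1 − 0.54×0.91) = 1/0.5086 ≈ 1.966.
ΔG contributes k·ΔG = (+€150 billion) / 0.5086 ≈ +€294.9 billion.
ΔT of +€219 billion changes first-round spending by −c·ΔT = −€118.26 billion, contributing k·(−c·ΔT) = (−€118.26 billion) / 0.5086 ≈ −€232.5 billion.
Net ΔY = k(ΔG − c·ΔT) = (+€31.74 billion) / 0.5086 ≈ +€62.4 billion.

+€62.4 billion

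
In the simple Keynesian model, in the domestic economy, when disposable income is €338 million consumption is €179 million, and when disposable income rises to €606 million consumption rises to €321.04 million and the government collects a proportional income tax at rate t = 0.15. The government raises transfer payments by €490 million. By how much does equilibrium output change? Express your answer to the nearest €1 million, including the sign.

MPC = ΔC/ΔYd = (321.04 − 179)/(606 − 338) = 142.04/268 = 0.53.
The transfer change shifts disposable income by +€490 million, so first-round consumption changes by c·ΔTR = 0.53 × (+€490 million) = +€259.7 million.
Expenditure multiplier = 1/(1 − c(1−t)) = 1/(1 − 0.53×0.85) = 1/0.5495 ≈ 1.82.
The transfer multiplier is c × k ≈ 0.965, so ΔY = k × (c·ΔTR) = (+€259.7 million) / 0.5495 ≈ +€473 million.

+€473 million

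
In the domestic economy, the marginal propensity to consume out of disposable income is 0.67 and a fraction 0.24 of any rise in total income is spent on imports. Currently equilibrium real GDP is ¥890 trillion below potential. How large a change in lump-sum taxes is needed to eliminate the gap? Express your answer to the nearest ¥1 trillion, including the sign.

Spending multiplier = 1/(1 − c + m) = 1/(1 − 0.67 + 0.24) = 1/0.57 ≈ 1.754.
Tax multiplier = −c·k = −0.67/0.57 ≈ −1.175. Need ΔY = +¥890 trillion, so ΔT = ΔY/(−c·k) = −(+¥890 trillion) × 0.57 / 0.67 ≈ −¥757 trillion.
The government should cut lump-sum taxes by ¥757 trillion.

−¥757 trillion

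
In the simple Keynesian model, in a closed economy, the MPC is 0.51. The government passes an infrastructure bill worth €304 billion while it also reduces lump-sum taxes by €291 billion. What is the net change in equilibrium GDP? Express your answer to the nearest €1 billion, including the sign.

+€923 billion

Expenditure multiplier = 1/(1 − MPC) = 1/(1 − 0.51) = 1/0.49 ≈ 2.041.
ΔG contributes k·ΔG = (+€304 billion) / 0.49 ≈ +€620.4 billion.
ΔT of −€291 billion changes first-round spending by −c·ΔT = +€148.41 billion, contributing k·(−c·ΔT) = (+€148.41 billion) / 0.49 ≈ +€302.9 billion.
Net ΔY = k(ΔG − c·ΔT) = (+€452.41 billion) / 0.49 ≈ +€923 billion.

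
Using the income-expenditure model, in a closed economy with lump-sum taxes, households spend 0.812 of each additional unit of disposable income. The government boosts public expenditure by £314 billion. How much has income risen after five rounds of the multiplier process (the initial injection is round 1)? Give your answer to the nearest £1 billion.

Round 1 adds ΔG = £314 billion; each later round is MPC = 0.812 times the previous.
After 5 rounds: 314 + 254.968 + 207.034016 + 168.111620992 + 136.506636245504 = ΔG·(1 − c^5)/(1 − c) = 314 × (1 − 0.353004422392832)/0.188 ≈ £1,081 billion.

£1,081 billion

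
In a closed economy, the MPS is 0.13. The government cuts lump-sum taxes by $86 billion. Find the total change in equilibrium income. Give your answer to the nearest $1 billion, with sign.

+$576 billion

MPC = 1 − MPS = 1 − 0.13 = 0.87.
A lump-sum tax change of −$86 billion shifts disposable income by +$86 billion; first-round consumption changes by −c × ΔT = −0.87 × (−$86 billion) = +$74.82 billion.
Expenditure multiplier = 1/(1 − MPC) = 1/(1 − 0.87) = 1/0.13 ≈ 7.692.
The tax multiplier is −c × k ≈ −6.692, so ΔY = k × (−c·ΔT) = (+$74.82 billion) / 0.13 ≈ +$576 billion.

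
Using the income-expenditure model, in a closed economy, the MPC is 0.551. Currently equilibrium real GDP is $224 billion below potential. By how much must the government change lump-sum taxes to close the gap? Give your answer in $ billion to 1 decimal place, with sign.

−$182.5 billion

Spending multiplier = 1/(1 − MPC) = 1/(1 − 0.551) = 1/0.449 ≈ 2.227.
Tax multiplier = −c·k = −0.551/0.449 ≈ −1.227. Need ΔY = +$224 billion, so ΔT = ΔY/(−c·k) = −(+$224 billion) × 0.449 / 0.551 ≈ −$182.5 billion.
The government should cut lump-sum taxes by $182.5 billion.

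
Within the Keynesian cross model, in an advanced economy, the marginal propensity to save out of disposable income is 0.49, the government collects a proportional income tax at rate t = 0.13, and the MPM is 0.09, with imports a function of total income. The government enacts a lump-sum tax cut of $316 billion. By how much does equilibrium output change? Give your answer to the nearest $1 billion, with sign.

+$249 billion

MPC = 1 − MPS = 1 − 0.49 = 0.51.
A lump-sum tax change of −$316 billion shifts disposable income by +$316 billion; first-round consumption changes by −c × ΔT = −0.51 × (−$316 billion) = +$161.16 billion.
Expenditure multiplier = 1/(1 − c(1−t) + m) = 1/(1 − 0.51×0.87 + 0.09) = 1/0.6463 ≈ 1.547.
The tax multiplier is −c × k ≈ −0.789, so ΔY = k × (−c·ΔT) = (+$161.16 billion) / 0.6463 ≈ +$249 billion.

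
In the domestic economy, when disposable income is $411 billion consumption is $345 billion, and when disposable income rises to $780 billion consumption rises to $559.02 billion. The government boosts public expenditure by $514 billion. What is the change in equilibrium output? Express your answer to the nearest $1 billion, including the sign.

MPC = ΔC/ΔYd = (559.02 − 345)/(780 − 411) = 214.02/369 = 0.58.
Spending multiplier = 1/(1 − MPC) = 1/(1 − 0.58) = 1/0.42 ≈ 2.381.
ΔY = k × ΔG = (+$514 billion) / 0.42 ≈ +$1,224 billion.

+$1,224 billion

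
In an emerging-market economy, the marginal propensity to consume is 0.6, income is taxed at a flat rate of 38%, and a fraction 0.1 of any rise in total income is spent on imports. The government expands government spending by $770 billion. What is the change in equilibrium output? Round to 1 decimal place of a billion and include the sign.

+$1,057.7 billion

Spending multiplier = 1/(1 − c(1−t) + m) = 1/(1 − 0.6×0.62 + 0.1) = 1/0.728 ≈ 1.374.
ΔY = k × ΔG = (+$770 billion) / 0.728 ≈ +$1,057.7 billion.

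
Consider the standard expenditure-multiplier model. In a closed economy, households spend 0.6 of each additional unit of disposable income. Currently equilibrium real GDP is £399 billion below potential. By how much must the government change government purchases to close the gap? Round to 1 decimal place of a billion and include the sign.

+£159.6 billion

Spending multiplier = 1/(1 − MPC) = 1/(1 − 0.6) = 1/0.4 = 2.5.
Need ΔY = +£399 billion, so ΔG = ΔY/k = (+£399 billion) × 0.4 = +£159.6 billion.
The government should increase government purchases by £159.6 billion.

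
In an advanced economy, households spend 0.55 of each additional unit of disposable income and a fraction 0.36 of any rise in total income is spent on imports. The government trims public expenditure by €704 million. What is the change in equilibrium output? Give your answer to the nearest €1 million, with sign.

Spending multiplier = 1/(1 − c + m) = 1/(1 − 0.55 + 0.36) = 1/0.81 ≈ 1.235.
ΔY = k × ΔG = (−€704 million) / 0.81 ≈ −€869 million.

−€869 million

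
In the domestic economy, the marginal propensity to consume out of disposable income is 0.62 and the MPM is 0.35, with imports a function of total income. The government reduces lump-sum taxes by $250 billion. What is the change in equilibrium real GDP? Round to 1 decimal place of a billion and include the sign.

+$212.3 billion

A lump-sum tax change of −$250 billion shifts disposable income by +$250 billion; first-round consumption changes by −c × ΔT = −0.62 × (−$250 billion) = +$155 billion.
Expenditure multiplier = 1/(1 − c + m) = 1/(1 − 0.62 + 0.35) = 1/0.73 ≈ 1.37.
The tax multiplier is −c × k ≈ −0.849, so ΔY = k × (−c·ΔT) = (+$155 billion) / 0.73 ≈ +$212.3 billion.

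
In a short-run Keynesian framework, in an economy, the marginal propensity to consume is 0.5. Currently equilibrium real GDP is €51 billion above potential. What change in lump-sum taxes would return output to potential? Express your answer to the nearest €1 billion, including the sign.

Spending multiplier = 1/(1 − MPC) = 1/(1 − 0.5) = 1/0.5 = 2.
Tax multiplier = −c·k = −0.5/0.5 = −1. Need ΔY = −€51 billion, so ΔT = ΔY/(−c·k) = −(−€51 billion) × 0.5 / 0.5 = +€51 billion.
The government should raise lump-sum taxes by €51 billion.

+€51 billion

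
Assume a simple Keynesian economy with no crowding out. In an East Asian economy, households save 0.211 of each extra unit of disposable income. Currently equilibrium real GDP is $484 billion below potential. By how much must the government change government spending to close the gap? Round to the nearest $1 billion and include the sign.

+$102 billion

MPC = 1 − MPS = 1 − 0.211 = 0.789.
Spending multiplier = 1/(1 − MPC) = 1/(1 − 0.789) = 1/0.211 ≈ 4.739.
Need ΔY = +$484 billion, so ΔG = ΔY/k = (+$484 billion) × 0.211 ≈ +$102 billion.
The government should increase government spending by $102 billion.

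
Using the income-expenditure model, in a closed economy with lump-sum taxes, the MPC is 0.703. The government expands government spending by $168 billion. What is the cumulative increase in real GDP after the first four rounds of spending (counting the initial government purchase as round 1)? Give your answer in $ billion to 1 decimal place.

$427.5 billion

Round 1 adds ΔG = $168 billion; each later round is MPC = 0.703 times the previous.
After 4 rounds: 168 + 118.104 + 83.027112 + 58.368059736 = ΔG·(1 − c^4)/(1 − c) = 168 × (1 − 0.244242535681)/0.297 ≈ $427.5 billion.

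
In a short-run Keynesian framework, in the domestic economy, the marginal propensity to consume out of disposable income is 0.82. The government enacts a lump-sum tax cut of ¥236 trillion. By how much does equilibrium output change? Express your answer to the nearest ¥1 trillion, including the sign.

A lump-sum tax change of −¥236 trillion shifts disposable income by +¥236 trillion; first-round consumption changes by −c × ΔT = −0.82 × (−¥236 trillion) = +¥193.52 trillion.
Expenditure multiplier = 1/(1 − MPC) = 1/(1 − 0.82) = 1/0.18 ≈ 5.556.
The tax multiplier is −c × k ≈ −4.556, so ΔY = k × (−c·ΔT) = (+¥193.52 trillion) / 0.18 ≈ +¥1,075 trillion.

+¥1,075 trillion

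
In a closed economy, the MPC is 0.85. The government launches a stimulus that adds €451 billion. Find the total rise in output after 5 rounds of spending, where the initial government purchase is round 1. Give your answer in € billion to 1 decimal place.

€1,672.6 billion

Round 1 adds ΔG = €451 billion; each later round is MPC = 0.85 times the previous.
After 5 rounds: 451 + 383.35 + 325.8475 + 276.970375 + 235.42481875 = ΔG·(1 − c^5)/(1 − c) = 451 × (1 − 0.4437053125)/0.15 ≈ €1,672.6 billion.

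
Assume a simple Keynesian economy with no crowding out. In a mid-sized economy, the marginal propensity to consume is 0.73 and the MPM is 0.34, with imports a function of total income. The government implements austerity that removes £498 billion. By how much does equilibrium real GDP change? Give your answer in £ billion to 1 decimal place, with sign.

Expenditure multiplier = 1/(1 − c + m) = 1/(1 − 0.73 + 0.34) = 1/0.61 ≈ 1.639.
ΔY = k × ΔG = (−£498 billion) / 0.61 ≈ −£816.4 billion.

−£816.4 billion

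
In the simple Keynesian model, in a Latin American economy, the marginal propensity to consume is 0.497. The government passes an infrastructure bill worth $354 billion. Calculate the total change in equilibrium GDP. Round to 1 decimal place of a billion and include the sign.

+$703.8 billion

Government-spending multiplier = 1/(1 − MPC) = 1/(1 − 0.497) = 1/0.503 ≈ 1.988.
ΔY = k × ΔG = (+$354 billion) / 0.503 ≈ +$703.8 billion.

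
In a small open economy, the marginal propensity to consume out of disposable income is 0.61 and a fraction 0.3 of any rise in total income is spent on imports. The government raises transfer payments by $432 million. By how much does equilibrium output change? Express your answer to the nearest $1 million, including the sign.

The transfer change shifts disposable income by +$432 million, so first-round consumption changes by c·ΔTR = 0.61 × (+$432 million) = +$263.52 million.
Expenditure multiplier = 1/(1 − c + m) = 1/(1 − 0.61 + 0.3) = 1/0.69 ≈ 1.449.
The transfer multiplier is c × k ≈ 0.884, so ΔY = k × (c·ΔTR) = (+$263.52 million) / 0.69 ≈ +$382 million.

+$382 million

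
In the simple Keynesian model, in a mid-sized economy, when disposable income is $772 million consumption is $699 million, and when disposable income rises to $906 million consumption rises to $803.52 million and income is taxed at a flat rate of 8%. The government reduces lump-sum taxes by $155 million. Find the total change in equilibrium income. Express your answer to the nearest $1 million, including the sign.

MPC = ΔC/ΔYd = (803.52 − 699)/(906 − 772) = 104.52/134 = 0.78.
A lump-sum tax change of −$155 million shifts disposable income by +$155 million; first-round consumption changes by −c × ΔT = −0.78 × (−$155 million) = +$120.9 million.
Expenditure multiplier = 1/(1 − c(1−t)) = 1/(1 − 0.78×0.92) = 1/0.2824 ≈ 3.541.
The tax multiplier is −c × k ≈ −2.762, so ΔY = k × (−c·ΔT) = (+$120.9 million) / 0.2824 ≈ +$428 million.

+$428 million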